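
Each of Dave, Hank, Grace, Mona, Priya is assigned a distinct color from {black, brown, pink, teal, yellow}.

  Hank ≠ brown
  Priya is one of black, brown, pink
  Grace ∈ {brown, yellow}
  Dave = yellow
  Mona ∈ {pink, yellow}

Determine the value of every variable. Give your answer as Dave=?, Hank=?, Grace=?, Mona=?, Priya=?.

Dave's domain is down to {yellow}, so Dave = yellow. Eliminate yellow elsewhere: Hank, Grace, Mona.
Grace has just one choice, so Grace = brown. So Priya can't be brown.
Mona has just one choice, so Mona = pink. So Hank, Priya can't be pink.
That leaves Priya = black. So Hank can't be black.
Hank has just one choice, so Hank = teal.

Dave=yellow, Hank=teal, Grace=brown, Mona=pink, Priya=black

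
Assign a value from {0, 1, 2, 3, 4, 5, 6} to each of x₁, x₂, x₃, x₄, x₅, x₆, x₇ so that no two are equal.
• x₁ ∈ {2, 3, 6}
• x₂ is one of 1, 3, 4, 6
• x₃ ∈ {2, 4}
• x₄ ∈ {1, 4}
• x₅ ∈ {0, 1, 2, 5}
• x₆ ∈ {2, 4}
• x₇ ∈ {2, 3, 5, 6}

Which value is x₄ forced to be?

1

The 7 variables draw from only 7 values {0, 1, 2, 3, 4, 5, 6}, so each is used; only x₅ can be 0, hence x₅ = 0.
The 6 still-open variables together cover exactly {1, 2, 3, 4, 5, 6} — 6 values for 6 variables — and 5 appears only in x₇'s list, so x₇ = 5.
x₃ and x₆ between them cover only {2, 4} — a naked pair. Remove those values from x₁, x₂, x₄.
So x₄ = 1.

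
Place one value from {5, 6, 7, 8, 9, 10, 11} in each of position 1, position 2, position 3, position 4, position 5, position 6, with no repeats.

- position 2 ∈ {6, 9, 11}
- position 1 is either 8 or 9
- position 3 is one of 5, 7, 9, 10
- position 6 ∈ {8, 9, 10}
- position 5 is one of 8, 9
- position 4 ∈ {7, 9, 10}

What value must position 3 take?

The 2 variables position 1 and position 5 are confined to {8, 9}, which locks those values in; drop them from position 2, position 3, position 4, position 6.
position 6 has just one choice, so position 6 = 10. So position 3, position 4 can't be 10.
That leaves position 4 = 7. Remove 7 from position 3.
So position 3 = 5.

5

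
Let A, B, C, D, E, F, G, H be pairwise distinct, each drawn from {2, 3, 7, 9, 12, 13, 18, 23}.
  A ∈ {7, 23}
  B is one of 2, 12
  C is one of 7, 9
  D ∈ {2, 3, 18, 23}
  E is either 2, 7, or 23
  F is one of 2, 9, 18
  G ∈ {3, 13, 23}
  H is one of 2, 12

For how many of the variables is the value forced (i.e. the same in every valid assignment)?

The 8 variables draw from only 8 values {2, 3, 7, 9, 12, 13, 18, 23}, so each is used; only G can be 13, hence G = 13.
The 7 still-open variables draw from only 7 values {2, 3, 7, 9, 12, 18, 23}, so each is used; only D can be 3, hence D = 3.
The 6 still-open variables draw from only 6 values {2, 7, 9, 12, 18, 23}, so each is used; only F can be 18, hence F = 18.
The 5 still-open variables together cover exactly {2, 7, 9, 12, 23} — 5 values for 5 variables — and 9 appears only in C's list, so C = 9.
B and H between them cover only {2, 12} — a naked pair. Remove those values from E.
Determined: C=9, D=3, F=18, G=13. The other variables each still have more than one consistent value. That makes 4.

4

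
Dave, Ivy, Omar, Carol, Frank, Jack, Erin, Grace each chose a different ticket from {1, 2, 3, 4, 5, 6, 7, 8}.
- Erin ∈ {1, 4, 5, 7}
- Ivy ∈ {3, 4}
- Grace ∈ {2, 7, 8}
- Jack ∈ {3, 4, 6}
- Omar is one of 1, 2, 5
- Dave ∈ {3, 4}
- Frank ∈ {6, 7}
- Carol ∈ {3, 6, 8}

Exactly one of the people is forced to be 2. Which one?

Grace

Dave and Ivy share exactly the 2 values {3, 4}; by pigeonhole those values go to them, so strike 3, 4 from Carol, Jack, Erin.
Jack has just one choice, so Jack = 6. Eliminate 6 elsewhere: Carol, Frank.
Carol's domain is down to {8}, so Carol = 8. Eliminate 8 elsewhere: Grace.
Frank's domain is down to {7}, so Frank = 7. Remove 7 from Erin, Grace.
So 2 goes to Grace.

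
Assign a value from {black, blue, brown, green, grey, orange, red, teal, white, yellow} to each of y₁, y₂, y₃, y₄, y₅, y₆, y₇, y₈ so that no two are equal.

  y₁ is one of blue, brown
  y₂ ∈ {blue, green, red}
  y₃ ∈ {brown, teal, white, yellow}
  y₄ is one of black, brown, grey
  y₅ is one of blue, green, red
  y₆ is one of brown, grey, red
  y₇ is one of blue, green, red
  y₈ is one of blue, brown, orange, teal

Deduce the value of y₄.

The 3 variables y₂, y₅, y₇ are confined to {blue, green, red}, which locks those values in; drop them from y₁, y₆, y₈.
That leaves y₁ = brown. Strike brown from y₃, y₄, y₆, y₈.
y₆ has just one choice, so y₆ = grey. Remove grey from y₄.
So y₄ = black.

black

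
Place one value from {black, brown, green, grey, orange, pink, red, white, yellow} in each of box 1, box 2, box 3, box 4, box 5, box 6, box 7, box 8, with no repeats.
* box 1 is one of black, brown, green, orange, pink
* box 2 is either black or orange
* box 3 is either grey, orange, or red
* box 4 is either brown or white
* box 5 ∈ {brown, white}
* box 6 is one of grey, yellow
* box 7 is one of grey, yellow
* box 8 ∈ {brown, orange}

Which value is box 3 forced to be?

red

box 4 and box 5 between them cover only {brown, white} — a naked pair. Remove those values from box 1, box 8.
That leaves box 8 = orange. Strike orange from box 1, box 2, box 3.
That leaves box 2 = black. Strike black from box 1.
box 6 and box 7 share exactly the 2 values {grey, yellow}; by pigeonhole those values go to them, so strike grey, yellow from box 3.
So box 3 = red.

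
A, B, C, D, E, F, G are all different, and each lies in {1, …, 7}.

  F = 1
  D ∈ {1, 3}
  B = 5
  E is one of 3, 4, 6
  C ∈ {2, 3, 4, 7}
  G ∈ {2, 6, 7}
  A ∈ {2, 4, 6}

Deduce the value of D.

B has just one choice, so B = 5.
F has just one choice, so F = 1. So D can't be 1.
So D = 3.

3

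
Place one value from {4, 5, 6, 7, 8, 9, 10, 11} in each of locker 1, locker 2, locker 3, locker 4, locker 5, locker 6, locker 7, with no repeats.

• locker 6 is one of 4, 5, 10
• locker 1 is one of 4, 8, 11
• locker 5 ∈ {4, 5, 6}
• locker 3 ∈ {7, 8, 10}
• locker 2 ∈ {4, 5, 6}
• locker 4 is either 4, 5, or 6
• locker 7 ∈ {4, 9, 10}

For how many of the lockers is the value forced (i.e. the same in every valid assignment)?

2

locker 2, locker 4, locker 5 between them cover only {4, 5, 6} — a naked triple. Remove those values from locker 1, locker 6, locker 7.
locker 6's domain is down to {10}, so locker 6 = 10. So locker 3, locker 7 can't be 10.
locker 7 must be 9 (only option left).
Determined: locker 6=10, locker 7=9. The other lockers each still have more than one consistent value. That makes 2.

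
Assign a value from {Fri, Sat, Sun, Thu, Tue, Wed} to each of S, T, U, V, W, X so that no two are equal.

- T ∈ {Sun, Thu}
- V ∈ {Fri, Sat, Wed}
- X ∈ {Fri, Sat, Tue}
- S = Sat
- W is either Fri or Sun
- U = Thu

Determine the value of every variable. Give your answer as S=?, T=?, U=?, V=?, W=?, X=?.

S must be Sat (only option left). So V, X can't be Sat.
U must be Thu (only option left). Remove Thu from T.
T's domain is down to {Sun}, so T = Sun. So W can't be Sun.
That leaves W = Fri. Eliminate Fri elsewhere: V, X.
X must be Tue (only option left).
V has just one choice, so V = Wed.

S=Sat, T=Sun, U=Thu, V=Wed, W=Fri, X=Tue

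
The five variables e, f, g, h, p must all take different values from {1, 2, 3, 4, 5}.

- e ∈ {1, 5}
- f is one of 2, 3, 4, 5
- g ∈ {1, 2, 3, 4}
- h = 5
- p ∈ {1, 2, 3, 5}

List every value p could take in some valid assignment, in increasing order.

h has just one choice, so h = 5. Remove 5 from e, f, p.
e has just one choice, so e = 1. Remove 1 from g, p.
No further eliminations apply; p can still be any of 2, 3.

2, 3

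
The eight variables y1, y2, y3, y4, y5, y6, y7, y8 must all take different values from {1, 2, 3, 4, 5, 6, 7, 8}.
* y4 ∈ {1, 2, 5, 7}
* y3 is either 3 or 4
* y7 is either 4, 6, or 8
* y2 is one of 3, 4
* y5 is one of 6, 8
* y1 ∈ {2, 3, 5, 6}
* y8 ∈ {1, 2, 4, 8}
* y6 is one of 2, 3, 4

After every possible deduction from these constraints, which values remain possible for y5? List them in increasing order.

The 8 variables draw from only 8 values {1, 2, 3, 4, 5, 6, 7, 8}, so each is used; only y4 can be 7, hence y4 = 7.
Among the 7 still-open variables, 1 fits only y8 (and all 7 values in {1, 2, 3, 4, 5, 6, 8} must be used), so y8 = 1.
The 6 still-open variables together cover exactly {2, 3, 4, 5, 6, 8} — 6 values for 6 variables — and 5 appears only in y1's list, so y1 = 5.
Among the 5 still-open variables, 2 fits only y6 (and all 5 values in {2, 3, 4, 6, 8} must be used), so y6 = 2.
The 2 variables y2 and y3 are confined to {3, 4}, which locks those values in; drop them from y7.
No further eliminations apply; y5 can still be any of 6, 8.

6, 8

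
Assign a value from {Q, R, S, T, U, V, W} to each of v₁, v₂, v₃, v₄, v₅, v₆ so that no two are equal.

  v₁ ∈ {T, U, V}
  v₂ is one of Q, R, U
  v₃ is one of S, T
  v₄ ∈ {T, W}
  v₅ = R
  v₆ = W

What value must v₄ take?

T

v₅ has just one choice, so v₅ = R. Strike R from v₂.
v₆ has just one choice, so v₆ = W. So v₄ can't be W.
So v₄ = T.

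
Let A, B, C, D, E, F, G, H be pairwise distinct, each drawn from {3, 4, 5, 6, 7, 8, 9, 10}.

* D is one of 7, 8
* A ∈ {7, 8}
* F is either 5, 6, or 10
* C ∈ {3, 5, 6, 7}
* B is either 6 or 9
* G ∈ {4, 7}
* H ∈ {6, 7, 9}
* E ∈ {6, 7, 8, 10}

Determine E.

The 8 variables together cover exactly {3, 4, 5, 6, 7, 8, 9, 10} — 8 values for 8 variables — and 3 appears only in C's list, so C = 3.
Among the 7 still-open variables, 4 fits only G (and all 7 values in {4, 5, 6, 7, 8, 9, 10} must be used), so G = 4.
Among the 6 still-open variables, 5 fits only F (and all 6 values in {5, 6, 7, 8, 9, 10} must be used), so F = 5.
The 5 still-open variables draw from only 5 values {6, 7, 8, 9, 10}, so each is used; only E can be 10, hence E = 10.

10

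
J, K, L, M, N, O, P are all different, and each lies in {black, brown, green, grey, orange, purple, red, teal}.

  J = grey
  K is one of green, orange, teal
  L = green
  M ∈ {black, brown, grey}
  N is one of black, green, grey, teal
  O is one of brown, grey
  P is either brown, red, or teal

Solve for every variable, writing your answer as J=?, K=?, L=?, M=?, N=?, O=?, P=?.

J=grey, K=orange, L=green, M=black, N=teal, O=brown, P=red

J's domain is down to {grey}, so J = grey. Eliminate grey elsewhere: M, N, O.
L must be green (only option left). Strike green from K, N.
O has just one choice, so O = brown. So M, P can't be brown.
M must be black (only option left). Strike black from N.
N's domain is down to {teal}, so N = teal. Eliminate teal elsewhere: K, P.
That leaves P = red.
K must be orange (only option left).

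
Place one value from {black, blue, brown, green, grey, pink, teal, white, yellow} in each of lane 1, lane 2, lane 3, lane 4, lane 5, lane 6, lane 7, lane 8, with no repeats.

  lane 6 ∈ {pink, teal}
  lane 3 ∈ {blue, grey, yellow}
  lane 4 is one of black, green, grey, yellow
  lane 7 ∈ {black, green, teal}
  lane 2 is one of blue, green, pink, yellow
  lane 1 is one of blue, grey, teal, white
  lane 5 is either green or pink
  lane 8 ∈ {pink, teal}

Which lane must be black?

Among the 8 variables, white fits only lane 1 (and all 8 values in {black, blue, green, grey, pink, teal, white, yellow} must be used), so lane 1 = white.
lane 6 and lane 8 between them cover only {pink, teal} — a naked pair. Remove those values from lane 2, lane 5, lane 7.
lane 5 must be green (only option left). Eliminate green elsewhere: lane 2, lane 4, lane 7.
So black goes to lane 7.

lane 7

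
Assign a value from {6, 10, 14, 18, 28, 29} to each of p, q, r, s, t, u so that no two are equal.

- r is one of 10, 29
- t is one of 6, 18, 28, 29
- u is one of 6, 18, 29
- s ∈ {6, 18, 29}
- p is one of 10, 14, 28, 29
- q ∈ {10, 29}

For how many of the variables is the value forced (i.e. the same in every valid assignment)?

The 6 variables together cover exactly {6, 10, 14, 18, 28, 29} — 6 values for 6 variables — and 14 appears only in p's list, so p = 14.
Among the 5 still-open variables, 28 fits only t (and all 5 values in {6, 10, 18, 28, 29} must be used), so t = 28.
q and r between them cover only {10, 29} — a naked pair. Remove those values from s, u.
Determined: p=14, t=28. The other variables each still have more than one consistent value. That makes 2.

2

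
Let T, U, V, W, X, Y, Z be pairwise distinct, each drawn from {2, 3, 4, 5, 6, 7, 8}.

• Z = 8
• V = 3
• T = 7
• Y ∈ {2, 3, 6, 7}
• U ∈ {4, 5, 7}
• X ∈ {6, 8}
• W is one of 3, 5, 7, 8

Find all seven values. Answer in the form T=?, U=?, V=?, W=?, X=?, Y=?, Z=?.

T's domain is down to {7}, so T = 7. Remove 7 from U, W, Y.
V's domain is down to {3}, so V = 3. Remove 3 from W, Y.
Z's domain is down to {8}, so Z = 8. Strike 8 from W, X.
W must be 5 (only option left). So U can't be 5.
X must be 6 (only option left). Remove 6 from Y.
That leaves Y = 2.
That leaves U = 4.

T=7, U=4, V=3, W=5, X=6, Y=2, Z=8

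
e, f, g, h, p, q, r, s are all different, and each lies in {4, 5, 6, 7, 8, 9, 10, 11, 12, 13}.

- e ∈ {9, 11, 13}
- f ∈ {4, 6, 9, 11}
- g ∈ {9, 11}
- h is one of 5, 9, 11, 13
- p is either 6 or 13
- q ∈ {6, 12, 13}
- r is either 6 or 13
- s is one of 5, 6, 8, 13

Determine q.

Among the 8 variables, 4 fits only f (and all 8 values in {4, 5, 6, 8, 9, 11, 12, 13} must be used), so f = 4.
The 7 still-open variables draw from only 7 values {5, 6, 8, 9, 11, 12, 13}, so each is used; only s can be 8, hence s = 8.
The 6 still-open variables draw from only 6 values {5, 6, 9, 11, 12, 13}, so each is used; only h can be 5, hence h = 5.
Among the 5 still-open variables, 12 fits only q (and all 5 values in {6, 9, 11, 12, 13} must be used), so q = 12.

12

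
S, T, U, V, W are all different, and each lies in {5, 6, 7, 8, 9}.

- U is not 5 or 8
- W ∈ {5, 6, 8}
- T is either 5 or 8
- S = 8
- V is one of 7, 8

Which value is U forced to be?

S has just one choice, so S = 8. Eliminate 8 elsewhere: T, V, W.
T's domain is down to {5}, so T = 5. So W can't be 5.
V has just one choice, so V = 7. Remove 7 from U.
That leaves W = 6. Remove 6 from U.
So U = 9.

9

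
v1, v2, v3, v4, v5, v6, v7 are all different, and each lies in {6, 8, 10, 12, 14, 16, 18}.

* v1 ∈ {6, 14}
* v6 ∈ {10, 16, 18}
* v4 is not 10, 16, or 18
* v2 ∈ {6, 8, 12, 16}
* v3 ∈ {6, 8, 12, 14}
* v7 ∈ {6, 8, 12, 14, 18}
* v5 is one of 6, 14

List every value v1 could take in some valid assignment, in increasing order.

6, 14

The 7 variables together cover exactly {6, 8, 10, 12, 14, 16, 18} — 7 values for 7 variables — and 10 appears only in v6's list, so v6 = 10.
The 6 still-open variables draw from only 6 values {6, 8, 12, 14, 16, 18}, so each is used; only v2 can be 16, hence v2 = 16.
The 5 still-open variables together cover exactly {6, 8, 12, 14, 18} — 5 values for 5 variables — and 18 appears only in v7's list, so v7 = 18.
v1 and v5 share exactly the 2 values {6, 14}; by pigeonhole those values go to them, so strike 6, 14 from v3, v4.
No further eliminations apply; v1 can still be any of 6, 14.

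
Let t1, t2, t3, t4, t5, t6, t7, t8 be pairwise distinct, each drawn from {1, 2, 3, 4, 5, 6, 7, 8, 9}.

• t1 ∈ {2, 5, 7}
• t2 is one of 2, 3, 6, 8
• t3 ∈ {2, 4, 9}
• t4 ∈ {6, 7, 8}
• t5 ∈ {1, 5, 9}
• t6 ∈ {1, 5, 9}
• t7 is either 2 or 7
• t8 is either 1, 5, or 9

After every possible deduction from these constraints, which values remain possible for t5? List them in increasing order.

1, 5, 9

t5, t6, t8 between them cover only {1, 5, 9} — a naked triple. Remove those values from t1, t3.
t1 and t7 between them cover only {2, 7} — a naked pair. Remove those values from t2, t3, t4.
t3 must be 4 (only option left).
No further eliminations apply; t5 can still be any of 1, 5, 9.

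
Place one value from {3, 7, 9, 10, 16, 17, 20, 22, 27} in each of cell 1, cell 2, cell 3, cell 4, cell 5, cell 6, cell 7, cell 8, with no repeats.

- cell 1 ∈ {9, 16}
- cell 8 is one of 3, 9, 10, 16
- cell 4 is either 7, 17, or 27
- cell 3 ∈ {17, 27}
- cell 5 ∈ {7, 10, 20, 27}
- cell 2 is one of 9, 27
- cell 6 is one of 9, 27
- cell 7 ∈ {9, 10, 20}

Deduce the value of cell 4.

7

The 8 variables draw from only 8 values {3, 7, 9, 10, 16, 17, 20, 27}, so each is used; only cell 8 can be 3, hence cell 8 = 3.
The 7 still-open variables together cover exactly {7, 9, 10, 16, 17, 20, 27} — 7 values for 7 variables — and 16 appears only in cell 1's list, so cell 1 = 16.
cell 2 and cell 6 share exactly the 2 values {9, 27}; by pigeonhole those values go to them, so strike 9, 27 from cell 3, cell 4, cell 5, cell 7.
cell 3 has just one choice, so cell 3 = 17. Eliminate 17 elsewhere: cell 4.
So cell 4 = 7.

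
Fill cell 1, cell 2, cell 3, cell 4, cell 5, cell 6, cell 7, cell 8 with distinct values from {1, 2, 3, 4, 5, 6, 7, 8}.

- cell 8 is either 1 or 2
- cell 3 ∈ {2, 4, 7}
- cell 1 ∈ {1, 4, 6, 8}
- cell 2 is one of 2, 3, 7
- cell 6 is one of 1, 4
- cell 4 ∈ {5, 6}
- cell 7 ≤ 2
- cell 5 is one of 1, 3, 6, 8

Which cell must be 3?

cell 2

The 8 variables together cover exactly {1, 2, 3, 4, 5, 6, 7, 8} — 8 values for 8 variables — and 5 appears only in cell 4's list, so cell 4 = 5.
cell 7 and cell 8 between them cover only {1, 2} — a naked pair. Remove those values from cell 1, cell 2, cell 3, cell 5, cell 6.
cell 6's domain is down to {4}, so cell 6 = 4. Eliminate 4 elsewhere: cell 1, cell 3.
cell 3 has just one choice, so cell 3 = 7. Eliminate 7 elsewhere: cell 2.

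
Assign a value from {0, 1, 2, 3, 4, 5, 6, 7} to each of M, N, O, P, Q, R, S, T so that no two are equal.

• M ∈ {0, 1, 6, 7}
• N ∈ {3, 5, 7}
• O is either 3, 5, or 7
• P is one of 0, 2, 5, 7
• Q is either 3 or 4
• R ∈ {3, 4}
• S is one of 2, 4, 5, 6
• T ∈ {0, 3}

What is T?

The 8 variables together cover exactly {0, 1, 2, 3, 4, 5, 6, 7} — 8 values for 8 variables — and 1 appears only in M's list, so M = 1.
Among the 7 still-open variables, 6 fits only S (and all 7 values in {0, 2, 3, 4, 5, 6, 7} must be used), so S = 6.
The 6 still-open variables together cover exactly {0, 2, 3, 4, 5, 7} — 6 values for 6 variables — and 2 appears only in P's list, so P = 2.
Among the 5 still-open variables, 0 fits only T (and all 5 values in {0, 3, 4, 5, 7} must be used), so T = 0.

0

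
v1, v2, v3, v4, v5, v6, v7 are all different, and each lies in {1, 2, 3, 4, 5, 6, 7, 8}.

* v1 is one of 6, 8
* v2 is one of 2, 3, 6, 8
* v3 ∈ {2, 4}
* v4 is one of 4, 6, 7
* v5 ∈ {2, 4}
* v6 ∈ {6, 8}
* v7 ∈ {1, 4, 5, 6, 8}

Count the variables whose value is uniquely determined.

2

The 2 variables v1 and v6 are confined to {6, 8}, which locks those values in; drop them from v2, v4, v7.
v3 and v5 between them cover only {2, 4} — a naked pair. Remove those values from v2, v4, v7.
v2 has just one choice, so v2 = 3.
v4's domain is down to {7}, so v4 = 7.
Determined: v2=3, v4=7. The other variables each still have more than one consistent value. That makes 2.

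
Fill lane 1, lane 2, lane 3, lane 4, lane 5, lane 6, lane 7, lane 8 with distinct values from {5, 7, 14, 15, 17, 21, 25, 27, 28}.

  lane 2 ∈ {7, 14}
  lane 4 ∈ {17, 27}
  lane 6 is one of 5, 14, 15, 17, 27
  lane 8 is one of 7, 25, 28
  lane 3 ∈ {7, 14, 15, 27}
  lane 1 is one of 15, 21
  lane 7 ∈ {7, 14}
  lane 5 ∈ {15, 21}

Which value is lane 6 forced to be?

5

lane 1 and lane 5 share exactly the 2 values {15, 21}; by pigeonhole those values go to them, so strike 15, 21 from lane 3, lane 6.
lane 2 and lane 7 share exactly the 2 values {7, 14}; by pigeonhole those values go to them, so strike 7, 14 from lane 3, lane 6, lane 8.
lane 3 has just one choice, so lane 3 = 27. Eliminate 27 elsewhere: lane 4, lane 6.
That leaves lane 4 = 17. Remove 17 from lane 6.
So lane 6 = 5.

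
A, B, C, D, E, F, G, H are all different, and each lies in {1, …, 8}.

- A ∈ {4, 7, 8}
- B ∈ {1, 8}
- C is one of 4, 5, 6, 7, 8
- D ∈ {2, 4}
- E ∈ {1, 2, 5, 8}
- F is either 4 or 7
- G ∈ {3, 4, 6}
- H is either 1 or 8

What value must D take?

2

Among the 8 variables, 3 fits only G (and all 8 values in {1, 2, 3, 4, 5, 6, 7, 8} must be used), so G = 3.
The 7 still-open variables draw from only 7 values {1, 2, 4, 5, 6, 7, 8}, so each is used; only C can be 6, hence C = 6.
The 6 still-open variables together cover exactly {1, 2, 4, 5, 7, 8} — 6 values for 6 variables — and 5 appears only in E's list, so E = 5.
Among the 5 still-open variables, 2 fits only D (and all 5 values in {1, 2, 4, 7, 8} must be used), so D = 2.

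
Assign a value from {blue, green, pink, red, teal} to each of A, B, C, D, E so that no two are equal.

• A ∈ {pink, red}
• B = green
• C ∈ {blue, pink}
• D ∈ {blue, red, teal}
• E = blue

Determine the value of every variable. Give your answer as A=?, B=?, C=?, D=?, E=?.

B has just one choice, so B = green.
That leaves E = blue. So C, D can't be blue.
That leaves C = pink. Remove pink from A.
A has just one choice, so A = red. Strike red from D.
D's domain is down to {teal}, so D = teal.

A=red, B=green, C=pink, D=teal, E=blue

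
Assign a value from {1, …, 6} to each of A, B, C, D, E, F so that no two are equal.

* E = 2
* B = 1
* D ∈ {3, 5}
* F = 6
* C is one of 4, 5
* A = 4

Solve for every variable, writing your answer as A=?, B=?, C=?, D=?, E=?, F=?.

A's domain is down to {4}, so A = 4. Remove 4 from C.
B's domain is down to {1}, so B = 1.
C's domain is down to {5}, so C = 5. So D can't be 5.
D's domain is down to {3}, so D = 3.
E has just one choice, so E = 2.
F's domain is down to {6}, so F = 6.

A=4, B=1, C=5, D=3, E=2, F=6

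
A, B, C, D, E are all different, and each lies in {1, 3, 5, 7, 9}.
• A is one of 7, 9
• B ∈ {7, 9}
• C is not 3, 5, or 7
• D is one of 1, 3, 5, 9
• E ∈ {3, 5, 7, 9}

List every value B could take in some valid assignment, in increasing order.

A and B between them cover only {7, 9} — a naked pair. Remove those values from C, D, E.
C's domain is down to {1}, so C = 1. Remove 1 from D.
No further eliminations apply; B can still be any of 7, 9.

7, 9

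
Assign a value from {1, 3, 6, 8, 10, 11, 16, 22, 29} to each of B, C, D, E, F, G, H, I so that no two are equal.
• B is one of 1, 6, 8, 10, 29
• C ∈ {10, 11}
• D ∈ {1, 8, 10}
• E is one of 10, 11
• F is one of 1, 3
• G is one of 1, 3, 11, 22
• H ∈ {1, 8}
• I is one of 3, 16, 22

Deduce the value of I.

C and E between them cover only {10, 11} — a naked pair. Remove those values from B, D, G.
The 2 variables D and H are confined to {1, 8}, which locks those values in; drop them from B, F, G.
That leaves F = 3. Remove 3 from G, I.
That leaves G = 22. Remove 22 from I.
So I = 16.

16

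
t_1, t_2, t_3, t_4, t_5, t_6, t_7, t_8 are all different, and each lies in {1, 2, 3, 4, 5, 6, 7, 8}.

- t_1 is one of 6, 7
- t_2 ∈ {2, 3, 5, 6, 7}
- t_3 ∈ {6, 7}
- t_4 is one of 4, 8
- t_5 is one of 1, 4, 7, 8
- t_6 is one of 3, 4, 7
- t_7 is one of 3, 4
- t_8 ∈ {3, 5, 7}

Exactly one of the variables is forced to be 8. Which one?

The 8 variables together cover exactly {1, 2, 3, 4, 5, 6, 7, 8} — 8 values for 8 variables — and 1 appears only in t_5's list, so t_5 = 1.
Among the 7 still-open variables, 2 fits only t_2 (and all 7 values in {2, 3, 4, 5, 6, 7, 8} must be used), so t_2 = 2.
The 6 still-open variables draw from only 6 values {3, 4, 5, 6, 7, 8}, so each is used; only t_8 can be 5, hence t_8 = 5.
Among the 5 still-open variables, 8 fits only t_4 (and all 5 values in {3, 4, 6, 7, 8} must be used), so t_4 = 8.

t_4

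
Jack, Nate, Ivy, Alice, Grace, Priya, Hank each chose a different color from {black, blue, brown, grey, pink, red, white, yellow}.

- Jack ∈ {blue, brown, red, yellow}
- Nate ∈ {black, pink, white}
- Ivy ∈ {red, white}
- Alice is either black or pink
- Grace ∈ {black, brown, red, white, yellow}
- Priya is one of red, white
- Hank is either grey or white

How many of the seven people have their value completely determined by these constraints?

1

The 2 variables Ivy and Priya are confined to {red, white}, which locks those values in; drop them from Jack, Nate, Grace, Hank.
Hank's domain is down to {grey}, so Hank = grey.
Nate and Alice share exactly the 2 values {black, pink}; by pigeonhole those values go to them, so strike black, pink from Grace.
Determined: Hank=grey. The other people each still have more than one consistent value. That makes 1.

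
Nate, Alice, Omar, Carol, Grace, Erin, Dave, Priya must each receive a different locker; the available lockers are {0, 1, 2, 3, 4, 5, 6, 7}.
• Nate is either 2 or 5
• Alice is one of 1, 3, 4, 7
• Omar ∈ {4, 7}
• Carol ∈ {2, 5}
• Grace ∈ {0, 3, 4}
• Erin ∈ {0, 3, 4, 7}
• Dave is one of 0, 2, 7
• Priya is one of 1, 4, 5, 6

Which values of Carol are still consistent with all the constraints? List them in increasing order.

2, 5

Among the 8 variables, 6 fits only Priya (and all 8 values in {0, 1, 2, 3, 4, 5, 6, 7} must be used), so Priya = 6.
The 7 still-open variables together cover exactly {0, 1, 2, 3, 4, 5, 7} — 7 values for 7 variables — and 1 appears only in Alice's list, so Alice = 1.
Nate and Carol between them cover only {2, 5} — a naked pair. Remove those values from Dave.
No further eliminations apply; Carol can still be any of 2, 5.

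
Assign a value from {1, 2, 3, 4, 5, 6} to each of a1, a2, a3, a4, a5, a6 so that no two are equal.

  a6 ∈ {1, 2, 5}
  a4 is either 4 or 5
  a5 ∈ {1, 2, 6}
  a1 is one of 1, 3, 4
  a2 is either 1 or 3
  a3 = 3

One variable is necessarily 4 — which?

a3 has just one choice, so a3 = 3. Strike 3 from a1, a2.
That leaves a2 = 1. Strike 1 from a1, a5, a6.
So 4 goes to a1.

a1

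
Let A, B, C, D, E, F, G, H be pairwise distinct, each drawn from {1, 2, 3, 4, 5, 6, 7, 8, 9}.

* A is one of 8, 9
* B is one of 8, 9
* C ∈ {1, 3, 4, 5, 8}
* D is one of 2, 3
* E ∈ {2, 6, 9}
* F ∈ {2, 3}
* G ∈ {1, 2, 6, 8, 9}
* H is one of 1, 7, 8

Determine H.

7

A and B share exactly the 2 values {8, 9}; by pigeonhole those values go to them, so strike 8, 9 from C, E, G, H.
The 2 variables D and F are confined to {2, 3}, which locks those values in; drop them from C, E, G.
E has just one choice, so E = 6. Remove 6 from G.
G's domain is down to {1}, so G = 1. Eliminate 1 elsewhere: C, H.
So H = 7.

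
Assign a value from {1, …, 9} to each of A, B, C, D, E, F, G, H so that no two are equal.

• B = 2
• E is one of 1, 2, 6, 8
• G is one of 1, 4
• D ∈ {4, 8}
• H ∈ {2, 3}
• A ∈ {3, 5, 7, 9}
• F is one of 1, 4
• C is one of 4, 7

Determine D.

B has just one choice, so B = 2. Remove 2 from E, H.
H's domain is down to {3}, so H = 3. Eliminate 3 elsewhere: A.
F and G share exactly the 2 values {1, 4}; by pigeonhole those values go to them, so strike 1, 4 from C, D, E.
So D = 8.

8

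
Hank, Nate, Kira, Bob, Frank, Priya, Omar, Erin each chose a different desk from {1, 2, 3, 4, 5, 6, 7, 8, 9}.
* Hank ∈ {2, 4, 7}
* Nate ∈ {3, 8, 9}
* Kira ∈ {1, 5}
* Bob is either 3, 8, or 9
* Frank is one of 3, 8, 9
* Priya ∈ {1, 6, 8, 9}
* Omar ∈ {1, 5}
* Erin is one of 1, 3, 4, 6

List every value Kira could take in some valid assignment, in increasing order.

Kira and Omar between them cover only {1, 5} — a naked pair. Remove those values from Priya, Erin.
The 3 variables Nate, Bob, Frank are confined to {3, 8, 9}, which locks those values in; drop them from Priya, Erin.
Priya has just one choice, so Priya = 6. Eliminate 6 elsewhere: Erin.
Erin's domain is down to {4}, so Erin = 4. Eliminate 4 elsewhere: Hank.
No further eliminations apply; Kira can still be any of 1, 5.

1, 5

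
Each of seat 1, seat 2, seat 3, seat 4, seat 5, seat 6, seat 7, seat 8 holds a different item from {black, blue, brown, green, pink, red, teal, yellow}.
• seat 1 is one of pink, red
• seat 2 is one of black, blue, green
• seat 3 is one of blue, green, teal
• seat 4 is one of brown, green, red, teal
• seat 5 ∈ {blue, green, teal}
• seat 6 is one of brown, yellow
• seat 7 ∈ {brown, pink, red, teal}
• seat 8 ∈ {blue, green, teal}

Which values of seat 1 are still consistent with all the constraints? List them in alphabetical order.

pink, red

The 8 variables draw from only 8 values {black, blue, brown, green, pink, red, teal, yellow}, so each is used; only seat 2 can be black, hence seat 2 = black.
The 7 still-open variables together cover exactly {blue, brown, green, pink, red, teal, yellow} — 7 values for 7 variables — and yellow appears only in seat 6's list, so seat 6 = yellow.
seat 3, seat 5, seat 8 share exactly the 3 values {blue, green, teal}; by pigeonhole those values go to them, so strike blue, green, teal from seat 4, seat 7.
No further eliminations apply; seat 1 can still be any of pink, red.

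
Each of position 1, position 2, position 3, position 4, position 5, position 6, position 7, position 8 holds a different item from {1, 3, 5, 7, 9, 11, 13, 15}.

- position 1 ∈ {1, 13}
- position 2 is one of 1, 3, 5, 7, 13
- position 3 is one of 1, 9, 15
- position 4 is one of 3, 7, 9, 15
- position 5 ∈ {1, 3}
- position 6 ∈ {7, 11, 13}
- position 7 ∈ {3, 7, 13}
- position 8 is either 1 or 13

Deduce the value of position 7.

Among the 8 variables, 5 fits only position 2 (and all 8 values in {1, 3, 5, 7, 9, 11, 13, 15} must be used), so position 2 = 5.
The 7 still-open variables draw from only 7 values {1, 3, 7, 9, 11, 13, 15}, so each is used; only position 6 can be 11, hence position 6 = 11.
The 2 variables position 1 and position 8 are confined to {1, 13}, which locks those values in; drop them from position 3, position 5, position 7.
That leaves position 5 = 3. So position 4, position 7 can't be 3.
So position 7 = 7.

7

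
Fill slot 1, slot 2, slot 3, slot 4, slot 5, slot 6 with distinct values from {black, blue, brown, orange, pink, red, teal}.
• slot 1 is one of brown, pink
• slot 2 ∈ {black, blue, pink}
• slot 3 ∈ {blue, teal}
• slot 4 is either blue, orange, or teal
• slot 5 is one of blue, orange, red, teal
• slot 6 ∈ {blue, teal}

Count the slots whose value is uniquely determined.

slot 3 and slot 6 between them cover only {blue, teal} — a naked pair. Remove those values from slot 2, slot 4, slot 5.
That leaves slot 4 = orange. Strike orange from slot 5.
That leaves slot 5 = red.
Determined: slot 4=orange, slot 5=red. The other slots each still have more than one consistent value. That makes 2.

2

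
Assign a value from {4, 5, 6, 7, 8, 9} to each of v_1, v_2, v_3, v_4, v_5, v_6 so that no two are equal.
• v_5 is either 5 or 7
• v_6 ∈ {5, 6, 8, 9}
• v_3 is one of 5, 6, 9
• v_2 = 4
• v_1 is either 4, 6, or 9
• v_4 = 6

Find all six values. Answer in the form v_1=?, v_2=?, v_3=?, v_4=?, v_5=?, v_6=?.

v_1=9, v_2=4, v_3=5, v_4=6, v_5=7, v_6=8

v_2's domain is down to {4}, so v_2 = 4. Strike 4 from v_1.
v_4 must be 6 (only option left). Eliminate 6 elsewhere: v_1, v_3, v_6.
v_1 must be 9 (only option left). Remove 9 from v_3, v_6.
v_3 must be 5 (only option left). Remove 5 from v_5, v_6.
v_5 has just one choice, so v_5 = 7.
v_6 must be 8 (only option left).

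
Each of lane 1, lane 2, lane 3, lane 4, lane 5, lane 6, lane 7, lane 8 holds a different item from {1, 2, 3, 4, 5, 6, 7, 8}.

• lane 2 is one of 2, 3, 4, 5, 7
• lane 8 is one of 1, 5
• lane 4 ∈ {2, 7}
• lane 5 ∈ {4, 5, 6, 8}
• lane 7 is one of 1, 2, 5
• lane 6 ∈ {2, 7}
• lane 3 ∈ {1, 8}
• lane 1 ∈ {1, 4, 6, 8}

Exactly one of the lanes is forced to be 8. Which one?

lane 3

The 8 variables together cover exactly {1, 2, 3, 4, 5, 6, 7, 8} — 8 values for 8 variables — and 3 appears only in lane 2's list, so lane 2 = 3.
The 2 variables lane 4 and lane 6 are confined to {2, 7}, which locks those values in; drop them from lane 7.
lane 7 and lane 8 share exactly the 2 values {1, 5}; by pigeonhole those values go to them, so strike 1, 5 from lane 1, lane 3, lane 5.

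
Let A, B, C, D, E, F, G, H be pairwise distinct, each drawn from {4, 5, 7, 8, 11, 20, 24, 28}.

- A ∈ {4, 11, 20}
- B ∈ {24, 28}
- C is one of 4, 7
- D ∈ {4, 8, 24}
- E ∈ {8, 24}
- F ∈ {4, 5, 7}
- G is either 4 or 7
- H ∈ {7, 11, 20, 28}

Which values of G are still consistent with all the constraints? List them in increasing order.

4, 7

The 8 variables together cover exactly {4, 5, 7, 8, 11, 20, 24, 28} — 8 values for 8 variables — and 5 appears only in F's list, so F = 5.
The 2 variables C and G are confined to {4, 7}, which locks those values in; drop them from A, D, H.
D and E between them cover only {8, 24} — a naked pair. Remove those values from B.
B has just one choice, so B = 28. So H can't be 28.
No further eliminations apply; G can still be any of 4, 7.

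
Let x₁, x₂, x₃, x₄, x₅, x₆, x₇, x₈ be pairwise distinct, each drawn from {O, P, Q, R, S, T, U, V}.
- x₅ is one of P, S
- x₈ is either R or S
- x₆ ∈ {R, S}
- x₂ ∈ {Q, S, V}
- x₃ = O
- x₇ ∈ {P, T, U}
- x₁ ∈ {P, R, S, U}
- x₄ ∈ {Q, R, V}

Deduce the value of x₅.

P

x₃ must be O (only option left).
Among the 7 still-open variables, T fits only x₇ (and all 7 values in {P, Q, R, S, T, U, V} must be used), so x₇ = T.
The 6 still-open variables draw from only 6 values {P, Q, R, S, U, V}, so each is used; only x₁ can be U, hence x₁ = U.
The 5 still-open variables draw from only 5 values {P, Q, R, S, V}, so each is used; only x₅ can be P, hence x₅ = P.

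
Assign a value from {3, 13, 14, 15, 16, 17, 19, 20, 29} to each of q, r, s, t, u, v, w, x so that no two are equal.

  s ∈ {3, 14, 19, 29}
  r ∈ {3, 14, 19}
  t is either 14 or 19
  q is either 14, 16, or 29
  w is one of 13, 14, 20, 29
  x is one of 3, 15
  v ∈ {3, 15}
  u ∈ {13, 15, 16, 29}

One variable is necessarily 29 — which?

s

The 8 variables draw from only 8 values {3, 13, 14, 15, 16, 19, 20, 29}, so each is used; only w can be 20, hence w = 20.
Among the 7 still-open variables, 13 fits only u (and all 7 values in {3, 13, 14, 15, 16, 19, 29} must be used), so u = 13.
Among the 6 still-open variables, 16 fits only q (and all 6 values in {3, 14, 15, 16, 19, 29} must be used), so q = 16.
The 5 still-open variables together cover exactly {3, 14, 15, 19, 29} — 5 values for 5 variables — and 29 appears only in s's list, so s = 29.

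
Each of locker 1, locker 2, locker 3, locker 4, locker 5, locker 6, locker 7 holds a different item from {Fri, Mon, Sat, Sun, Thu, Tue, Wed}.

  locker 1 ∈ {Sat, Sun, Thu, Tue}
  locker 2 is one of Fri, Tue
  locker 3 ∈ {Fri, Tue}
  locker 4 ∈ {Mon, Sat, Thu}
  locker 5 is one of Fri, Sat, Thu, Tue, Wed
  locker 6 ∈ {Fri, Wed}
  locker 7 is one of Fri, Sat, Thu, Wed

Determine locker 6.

Wed

Among the 7 variables, Mon fits only locker 4 (and all 7 values in {Fri, Mon, Sat, Sun, Thu, Tue, Wed} must be used), so locker 4 = Mon.
Among the 6 still-open variables, Sun fits only locker 1 (and all 6 values in {Fri, Sat, Sun, Thu, Tue, Wed} must be used), so locker 1 = Sun.
locker 2 and locker 3 share exactly the 2 values {Fri, Tue}; by pigeonhole those values go to them, so strike Fri, Tue from locker 5, locker 6, locker 7.
So locker 6 = Wed.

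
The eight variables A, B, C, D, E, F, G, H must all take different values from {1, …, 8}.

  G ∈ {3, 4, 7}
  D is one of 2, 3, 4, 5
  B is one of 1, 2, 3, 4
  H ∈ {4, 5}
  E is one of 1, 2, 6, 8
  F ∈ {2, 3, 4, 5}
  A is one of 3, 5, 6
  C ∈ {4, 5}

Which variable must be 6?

The 8 variables draw from only 8 values {1, 2, 3, 4, 5, 6, 7, 8}, so each is used; only G can be 7, hence G = 7.
The 7 still-open variables together cover exactly {1, 2, 3, 4, 5, 6, 8} — 7 values for 7 variables — and 8 appears only in E's list, so E = 8.
The 6 still-open variables draw from only 6 values {1, 2, 3, 4, 5, 6}, so each is used; only B can be 1, hence B = 1.
The 5 still-open variables draw from only 5 values {2, 3, 4, 5, 6}, so each is used; only A can be 6, hence A = 6.

A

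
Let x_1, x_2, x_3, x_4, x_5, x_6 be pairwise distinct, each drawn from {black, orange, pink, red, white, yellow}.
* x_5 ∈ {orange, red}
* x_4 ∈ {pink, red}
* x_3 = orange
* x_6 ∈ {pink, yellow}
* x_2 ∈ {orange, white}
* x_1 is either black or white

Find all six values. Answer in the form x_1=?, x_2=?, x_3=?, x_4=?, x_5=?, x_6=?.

x_1=black, x_2=white, x_3=orange, x_4=pink, x_5=red, x_6=yellow

x_3 has just one choice, so x_3 = orange. Eliminate orange elsewhere: x_2, x_5.
That leaves x_5 = red. Eliminate red elsewhere: x_4.
x_2 must be white (only option left). Eliminate white elsewhere: x_1.
x_4's domain is down to {pink}, so x_4 = pink. So x_6 can't be pink.
x_6 has just one choice, so x_6 = yellow.
x_1 has just one choice, so x_1 = black.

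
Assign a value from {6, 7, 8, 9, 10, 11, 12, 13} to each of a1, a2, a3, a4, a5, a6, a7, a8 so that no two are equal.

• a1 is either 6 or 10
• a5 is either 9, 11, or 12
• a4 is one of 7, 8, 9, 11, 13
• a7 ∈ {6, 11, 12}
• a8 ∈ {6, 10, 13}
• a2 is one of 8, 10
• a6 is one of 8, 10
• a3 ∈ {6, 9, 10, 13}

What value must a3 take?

The 8 variables draw from only 8 values {6, 7, 8, 9, 10, 11, 12, 13}, so each is used; only a4 can be 7, hence a4 = 7.
The 2 variables a2 and a6 are confined to {8, 10}, which locks those values in; drop them from a1, a3, a8.
a1 has just one choice, so a1 = 6. Eliminate 6 elsewhere: a3, a7, a8.
a8's domain is down to {13}, so a8 = 13. Eliminate 13 elsewhere: a3.
So a3 = 9.

9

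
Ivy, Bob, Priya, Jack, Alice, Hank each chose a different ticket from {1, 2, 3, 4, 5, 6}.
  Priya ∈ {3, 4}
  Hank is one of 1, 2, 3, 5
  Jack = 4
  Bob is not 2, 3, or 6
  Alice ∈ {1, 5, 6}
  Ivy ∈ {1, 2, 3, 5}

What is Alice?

6

Jack must be 4 (only option left). So Bob, Priya can't be 4.
That leaves Priya = 3. Strike 3 from Ivy, Hank.
Among the 4 still-open variables, 6 fits only Alice (and all 4 values in {1, 2, 5, 6} must be used), so Alice = 6.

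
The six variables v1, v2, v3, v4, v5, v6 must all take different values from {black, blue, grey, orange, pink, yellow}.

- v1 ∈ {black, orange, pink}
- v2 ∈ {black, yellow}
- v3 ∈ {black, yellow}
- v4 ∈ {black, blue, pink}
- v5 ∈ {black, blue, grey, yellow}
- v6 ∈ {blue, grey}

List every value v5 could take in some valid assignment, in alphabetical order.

blue, grey

The 6 variables together cover exactly {black, blue, grey, orange, pink, yellow} — 6 values for 6 variables — and orange appears only in v1's list, so v1 = orange.
Among the 5 still-open variables, pink fits only v4 (and all 5 values in {black, blue, grey, pink, yellow} must be used), so v4 = pink.
v2 and v3 share exactly the 2 values {black, yellow}; by pigeonhole those values go to them, so strike black, yellow from v5.
No further eliminations apply; v5 can still be any of blue, grey.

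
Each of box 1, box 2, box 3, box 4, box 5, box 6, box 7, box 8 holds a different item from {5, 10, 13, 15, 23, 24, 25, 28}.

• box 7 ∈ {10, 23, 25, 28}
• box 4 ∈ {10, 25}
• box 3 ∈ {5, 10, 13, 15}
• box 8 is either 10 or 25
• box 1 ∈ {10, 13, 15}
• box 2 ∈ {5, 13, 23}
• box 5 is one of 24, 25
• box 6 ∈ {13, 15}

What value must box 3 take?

The 8 variables draw from only 8 values {5, 10, 13, 15, 23, 24, 25, 28}, so each is used; only box 5 can be 24, hence box 5 = 24.
The 7 still-open variables together cover exactly {5, 10, 13, 15, 23, 25, 28} — 7 values for 7 variables — and 28 appears only in box 7's list, so box 7 = 28.
Among the 6 still-open variables, 23 fits only box 2 (and all 6 values in {5, 10, 13, 15, 23, 25} must be used), so box 2 = 23.
The 5 still-open variables together cover exactly {5, 10, 13, 15, 25} — 5 values for 5 variables — and 5 appears only in box 3's list, so box 3 = 5.

5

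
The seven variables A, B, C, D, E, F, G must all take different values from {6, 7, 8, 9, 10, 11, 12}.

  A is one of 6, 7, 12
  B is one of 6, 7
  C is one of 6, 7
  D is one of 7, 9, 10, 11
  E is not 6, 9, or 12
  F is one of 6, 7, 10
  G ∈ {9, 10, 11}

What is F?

10

The 7 variables draw from only 7 values {6, 7, 8, 9, 10, 11, 12}, so each is used; only E can be 8, hence E = 8.
The 6 still-open variables together cover exactly {6, 7, 9, 10, 11, 12} — 6 values for 6 variables — and 12 appears only in A's list, so A = 12.
B and C between them cover only {6, 7} — a naked pair. Remove those values from D, F.
So F = 10.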